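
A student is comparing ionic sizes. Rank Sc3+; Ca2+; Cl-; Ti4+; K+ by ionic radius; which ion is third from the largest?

Each ion has 18 electrons. The ranking follows nuclear charge in reverse — greater Z gives a smaller radius. Ti4+ (Z=22), Sc3+ (Z=21), Ca2+ (Z=20), K+ (Z=19), Cl- (Z=17).
Ordering: Ti4+ < Sc3+ < Ca2+ < K+ < Cl-. The third largest is Ca2+.

Ca2+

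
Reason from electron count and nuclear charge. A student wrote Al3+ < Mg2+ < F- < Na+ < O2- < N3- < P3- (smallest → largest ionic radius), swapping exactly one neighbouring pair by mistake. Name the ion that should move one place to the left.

The pair F-, Na+ is the wrong way round — Na+ and F- share 10 electrons; the higher nuclear charge on Na (Z=11) contracts it more, so Na+ < F-. All other adjacent pairs agree with periodic trends, so Na+ is the misplaced ion.

Na+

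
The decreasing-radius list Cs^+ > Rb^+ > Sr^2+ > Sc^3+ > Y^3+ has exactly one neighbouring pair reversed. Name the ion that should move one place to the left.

The pair Sc^3+, Y^3+ is the wrong way round — both in group 3 with the same charge; Sc^3+ (period 4) has the smaller radius. All other adjacent pairs agree with periodic trends, so Y^3+ is the misplaced ion.

Y^3+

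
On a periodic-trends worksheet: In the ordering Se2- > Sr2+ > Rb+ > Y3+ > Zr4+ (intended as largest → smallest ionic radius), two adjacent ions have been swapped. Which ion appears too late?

Check each adjacent pair. Sr2+ and Rb+ are reversed: Sr2+ and Rb+ share 36 electrons; the higher nuclear charge on Sr (Z=38) contracts it more, so Sr2+ < Rb+. No other neighbouring pair contradicts the periodic trends, so Rb+ is the ion listed too late.

Rb+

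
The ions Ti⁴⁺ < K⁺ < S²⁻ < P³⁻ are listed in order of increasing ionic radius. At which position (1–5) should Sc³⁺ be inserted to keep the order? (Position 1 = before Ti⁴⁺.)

Each ion has 18 electrons. The ranking follows nuclear charge in reverse — greater Z gives a smaller radius. Ti⁴⁺ (Z=22), Sc³⁺ (Z=21), K⁺ (Z=19), S²⁻ (Z=16), P³⁻ (Z=15).
Merged order: Ti⁴⁺ < Sc³⁺ < K⁺ < S²⁻ < P³⁻ — Sc³⁺ is number 2.

2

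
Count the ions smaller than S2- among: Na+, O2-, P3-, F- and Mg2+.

4

Work out protons and electrons: Mg2+ (Z=12, 10 e⁻), Na+ (Z=11, 10 e⁻), F- (Z=9, 10 e⁻), O2- (Z=8, 10 e⁻), S2- (Z=16, 18 e⁻), P3- (Z=15, 18 e⁻). Mg2+ < Na+ (isoelectronic, higher Z=12 is smaller); Na+ < F- (both 10 e⁻, Z=11>9); F- < O2- (isoelectronic, higher Z=9 is smaller); O2- < S2- (same group, 1 shell fewer); S2- < P3- (both 18 e⁻, Z=16>15).
Relative to S2-, the ions that are smaller are Mg2+, Na+, F-, O2-. So 4 are smaller.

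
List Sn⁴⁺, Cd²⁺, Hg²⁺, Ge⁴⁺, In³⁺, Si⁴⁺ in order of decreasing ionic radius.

Tabulating Z and e⁻: Si⁴⁺ has 10 e⁻ (Z=14), Ge⁴⁺ has 28 e⁻ (Z=32), Sn⁴⁺ has 46 e⁻ (Z=50), In³⁺ has 46 e⁻ (Z=49), Cd²⁺ has 46 e⁻ (Z=48), Hg²⁺ has 78 e⁻ (Z=80). Si⁴⁺ < Ge⁴⁺ (same group, 1 shell fewer); Ge⁴⁺ < Sn⁴⁺ (same group, period 4 vs 5); Sn⁴⁺ < In³⁺ (both 46 e⁻, Z=50>49); In³⁺ < Cd²⁺ (both 46 e⁻, Z=49>48); Cd²⁺ < Hg²⁺ (same group, period 5 vs 6).

Hg²⁺ > Cd²⁺ > In³⁺ > Sn⁴⁺ > Ge⁴⁺ > Si⁴⁺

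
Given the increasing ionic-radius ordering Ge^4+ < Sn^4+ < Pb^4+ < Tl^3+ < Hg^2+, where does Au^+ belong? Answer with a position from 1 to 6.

Tabulating Z and e⁻: Ge^4+ (Z=32, 28 e⁻), Sn^4+ (Z=50, 46 e⁻), Pb^4+ (Z=82, 78 e⁻), Tl^3+ (Z=81, 78 e⁻), Hg^2+ (Z=80, 78 e⁻), Au^+ (Z=79, 78 e⁻). Ge^4+ < Sn^4+ (same group, 1 shell fewer); Sn^4+ < Pb^4+ (same group, 1 shell fewer); Pb^4+ < Tl^3+ (isoelectronic, higher Z=82 is smaller); Tl^3+ < Hg^2+ (isoelectronic, higher Z=81 is smaller); Hg^2+ < Au^+ (isoelectronic, higher Z=80 is smaller).
Putting Au^+ in gives Ge^4+ < Sn^4+ < Pb^4+ < Tl^3+ < Hg^2+ < Au^+; it lands at slot 6.

6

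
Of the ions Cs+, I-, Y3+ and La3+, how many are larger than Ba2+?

2

Work out protons and electrons: Y3+: 36 e⁻, Z=39, La3+: 54 e⁻, Z=57, Ba2+: 54 e⁻, Z=56, Cs+: 54 e⁻, Z=55, I-: 54 e⁻, Z=53. Y3+ < La3+ (same group, 1 shell fewer); La3+ < Ba2+ (both 54 e⁻, Z=57>56); Ba2+ < Cs+ (isoelectronic, higher Z=56 is smaller); Cs+ < I- (isoelectronic, higher Z=55 is smaller).
Placing each against Ba2+: smaller — Y3+, La3+; larger — Cs+, I-. Count: 2.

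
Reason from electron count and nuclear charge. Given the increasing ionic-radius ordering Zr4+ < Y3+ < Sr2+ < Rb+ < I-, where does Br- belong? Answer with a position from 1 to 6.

Work out protons and electrons: Zr4+ has 36 e⁻ (Z=40), Y3+ has 36 e⁻ (Z=39), Sr2+ has 36 e⁻ (Z=38), Rb+ has 36 e⁻ (Z=37), Br- has 36 e⁻ (Z=35), I- has 54 e⁻ (Z=53). Zr4+ < Y3+ (both 36 e⁻, Z=40>39); Y3+ < Sr2+ (both 36 e⁻, Z=39>38); Sr2+ < Rb+ (isoelectronic, higher Z=38 is smaller); Rb+ < Br- (isoelectronic, higher Z=37 is smaller); Br- < I- (same group, period 4 vs 5).
Merged order: Zr4+ < Y3+ < Sr2+ < Rb+ < Br- < I- — Br- is number 5.

5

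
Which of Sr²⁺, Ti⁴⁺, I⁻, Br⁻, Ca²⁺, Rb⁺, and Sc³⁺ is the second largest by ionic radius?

Br⁻

Electron counts and nuclear charges: Ti⁴⁺ (Z=22, 18 e⁻), Sc³⁺ (Z=21, 18 e⁻), Ca²⁺ (Z=20, 18 e⁻), Sr²⁺ (Z=38, 36 e⁻), Rb⁺ (Z=37, 36 e⁻), Br⁻ (Z=35, 36 e⁻), I⁻ (Z=53, 54 e⁻). Ti⁴⁺ < Sc³⁺ (isoelectronic, higher Z=22 is smaller); Sc³⁺ < Ca²⁺ (isoelectronic, higher Z=21 is smaller); Ca²⁺ < Sr²⁺ (same group, period 4 vs 5); Sr²⁺ < Rb⁺ (both 36 e⁻, Z=38>37); Rb⁺ < Br⁻ (isoelectronic, higher Z=37 is smaller); Br⁻ < I⁻ (same group, period 4 vs 5).
That gives Ti⁴⁺ < Sc³⁺ < Ca²⁺ < Sr²⁺ < Rb⁺ < Br⁻ < I⁻. From the largest end, number 2 is Br⁻.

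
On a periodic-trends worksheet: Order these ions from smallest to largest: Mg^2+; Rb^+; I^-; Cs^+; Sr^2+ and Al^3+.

Al^3+ < Mg^2+ < Sr^2+ < Rb^+ < Cs^+ < I^-

Al^3+ (Z=13, 10 e⁻), Mg^2+ (Z=12, 10 e⁻), Sr^2+ (Z=38, 36 e⁻), Rb^+ (Z=37, 36 e⁻), Cs^+ (Z=55, 54 e⁻), I^- (Z=53, 54 e⁻). Al^3+ < Mg^2+ (isoelectronic, higher Z=13 is smaller); Mg^2+ < Sr^2+ (same group, period 3 vs 5); Sr^2+ < Rb^+ (both 36 e⁻, Z=38>37); Rb^+ < Cs^+ (same group, period 5 vs 6); Cs^+ < I^- (isoelectronic, higher Z=55 is smaller).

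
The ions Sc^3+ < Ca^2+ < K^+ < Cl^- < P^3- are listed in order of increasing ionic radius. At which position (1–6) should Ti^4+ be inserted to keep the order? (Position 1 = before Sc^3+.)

1

Isoelectronic series (18 e⁻ each). Size is set by nuclear charge: more protons means a smaller ion. Ti^4+ (Z=22), Sc^3+ (Z=21), Ca^2+ (Z=20), K^+ (Z=19), Cl^- (Z=17), P^3- (Z=15).
The complete sequence is Ti^4+ < Sc^3+ < Ca^2+ < K^+ < Cl^- < P^3-. Ti^4+ sits at position 1.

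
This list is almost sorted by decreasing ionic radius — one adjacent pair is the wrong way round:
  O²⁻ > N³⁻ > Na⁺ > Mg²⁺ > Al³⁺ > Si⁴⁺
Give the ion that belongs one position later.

O²⁻

The pair O²⁻, N³⁻ is the wrong way round — both have 10 electrons but Z(O)=8 > Z(N)=7, so O²⁻ should be the smaller of the two. All other adjacent pairs agree with periodic trends, so O²⁻ is the misplaced ion.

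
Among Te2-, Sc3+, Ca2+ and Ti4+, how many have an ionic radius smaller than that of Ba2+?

Electron counts and nuclear charges: Ti4+: 18 e⁻, Z=22, Sc3+: 18 e⁻, Z=21, Ca2+: 18 e⁻, Z=20, Ba2+: 54 e⁻, Z=56, Te2-: 54 e⁻, Z=52. Ti4+ < Sc3+ (isoelectronic, higher Z=22 is smaller); Sc3+ < Ca2+ (isoelectronic, higher Z=21 is smaller); Ca2+ < Ba2+ (same group, period 4 vs 6); Ba2+ < Te2- (isoelectronic, higher Z=56 is smaller).
Placing each against Ba2+: smaller — Ti4+, Sc3+, Ca2+; larger — Te2-. Count: 3.

3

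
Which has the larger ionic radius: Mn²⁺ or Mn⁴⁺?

These are all Mn ions. Removing more electrons (higher positive charge) pulls the remaining electrons in closer, so Mn⁴⁺ is smallest and Mn²⁺ is largest.

Mn²⁺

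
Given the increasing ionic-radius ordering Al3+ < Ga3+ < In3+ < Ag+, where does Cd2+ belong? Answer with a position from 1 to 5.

Electron counts and nuclear charges: Al3+: 10 e⁻, Z=13, Ga3+: 28 e⁻, Z=31, In3+: 46 e⁻, Z=49, Cd2+: 46 e⁻, Z=48, Ag+: 46 e⁻, Z=47. Al3+ < Ga3+ (same group, 1 shell fewer); Ga3+ < In3+ (same group, 1 shell fewer); In3+ < Cd2+ (isoelectronic, higher Z=49 is smaller); Cd2+ < Ag+ (isoelectronic, higher Z=48 is smaller).
The complete sequence is Al3+ < Ga3+ < In3+ < Cd2+ < Ag+. Cd2+ sits at position 4.

4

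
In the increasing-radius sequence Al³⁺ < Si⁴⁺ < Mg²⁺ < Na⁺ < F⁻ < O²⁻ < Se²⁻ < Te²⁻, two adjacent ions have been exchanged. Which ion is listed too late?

The pair Al³⁺, Si⁴⁺ is the wrong way round — Si⁴⁺ and Al³⁺ share 10 electrons; the higher nuclear charge on Si (Z=14) contracts it more, so Si⁴⁺ < Al³⁺. All other adjacent pairs agree with periodic trends, so Si⁴⁺ is the misplaced ion.

Si⁴⁺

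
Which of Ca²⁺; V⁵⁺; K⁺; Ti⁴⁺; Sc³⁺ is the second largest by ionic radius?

These species are isoelectronic with 18 electrons. The only difference is the number of protons: V⁵⁺ (Z=23), Ti⁴⁺ (Z=22), Sc³⁺ (Z=21), Ca²⁺ (Z=20), K⁺ (Z=19). The strongest nuclear pull (V⁵⁺) gives the smallest ion.
So the order is V⁵⁺ < Ti⁴⁺ < Sc³⁺ < Ca²⁺ < K⁺; the 2nd-largest ion is Ca²⁺.

Ca²⁺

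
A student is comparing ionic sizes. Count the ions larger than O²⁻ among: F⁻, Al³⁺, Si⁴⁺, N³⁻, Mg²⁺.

1

All of these have 10 electrons (isoelectronic). With the same electron cloud, the ion with the most protons pulls it in tightest. Nuclear charges: Si⁴⁺ (Z=14), Al³⁺ (Z=13), Mg²⁺ (Z=12), F⁻ (Z=9), O²⁻ (Z=8), N³⁻ (Z=7). Highest Z is smallest.
Overall: Si⁴⁺ < Al³⁺ < Mg²⁺ < F⁻ < O²⁻ < N³⁻. O²⁻ has 4 below it and 1 above. So 1 is larger.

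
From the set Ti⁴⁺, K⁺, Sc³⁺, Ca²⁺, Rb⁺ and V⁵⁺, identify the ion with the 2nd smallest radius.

V⁵⁺: 18 e⁻, Z=23, Ti⁴⁺: 18 e⁻, Z=22, Sc³⁺: 18 e⁻, Z=21, Ca²⁺: 18 e⁻, Z=20, K⁺: 18 e⁻, Z=19, Rb⁺: 36 e⁻, Z=37. V⁵⁺ < Ti⁴⁺ (both 18 e⁻, Z=23>22); Ti⁴⁺ < Sc³⁺ (both 18 e⁻, Z=22>21); Sc³⁺ < Ca²⁺ (isoelectronic, higher Z=21 is smaller); Ca²⁺ < K⁺ (both 18 e⁻, Z=20>19); K⁺ < Rb⁺ (same group, 1 shell fewer).
So the order is V⁵⁺ < Ti⁴⁺ < Sc³⁺ < Ca²⁺ < K⁺ < Rb⁺; the 2nd-smallest ion is Ti⁴⁺.

Ti⁴⁺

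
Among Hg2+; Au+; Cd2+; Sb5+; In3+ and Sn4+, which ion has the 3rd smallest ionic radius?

In3+

First list Z and electron count for each: Sb5+ (Z=51, 46 e⁻), Sn4+ (Z=50, 46 e⁻), In3+ (Z=49, 46 e⁻), Cd2+ (Z=48, 46 e⁻), Hg2+ (Z=80, 78 e⁻), Au+ (Z=79, 78 e⁻). Sb5+ < Sn4+ (both 46 e⁻, Z=51>50); Sn4+ < In3+ (both 46 e⁻, Z=50>49); In3+ < Cd2+ (both 46 e⁻, Z=49>48); Cd2+ < Hg2+ (same group, 1 shell fewer); Hg2+ < Au+ (isoelectronic, higher Z=80 is smaller).
That gives Sb5+ < Sn4+ < In3+ < Cd2+ < Hg2+ < Au+. From the smallest end, number 3 is In3+.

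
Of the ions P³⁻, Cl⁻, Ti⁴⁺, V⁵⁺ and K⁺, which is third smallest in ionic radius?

All of these have 18 electrons (isoelectronic). With the same electron cloud, the ion with the most protons pulls it in tightest. Nuclear charges: V⁵⁺ (Z=23), Ti⁴⁺ (Z=22), K⁺ (Z=19), Cl⁻ (Z=17), P³⁻ (Z=15). Highest Z is smallest.
So the order is V⁵⁺ < Ti⁴⁺ < K⁺ < Cl⁻ < P³⁻; the 3rd-smallest ion is K⁺.

K⁺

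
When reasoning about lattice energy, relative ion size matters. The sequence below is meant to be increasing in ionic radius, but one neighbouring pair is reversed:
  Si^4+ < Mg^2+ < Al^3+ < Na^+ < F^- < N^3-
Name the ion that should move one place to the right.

Mg^2+

Scanning neighbour by neighbour, only Mg^2+/Al^3+ violates a trend: both have 10 electrons but Z(Al)=13 > Z(Mg)=12, so Al^3+ should be the smaller of the two. That makes Mg^2+ the one sitting a position early relative to where it belongs.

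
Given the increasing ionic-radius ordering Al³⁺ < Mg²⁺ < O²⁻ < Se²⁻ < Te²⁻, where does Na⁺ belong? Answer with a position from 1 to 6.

3

Electron counts and nuclear charges: Al³⁺: 10 e⁻, Z=13, Mg²⁺: 10 e⁻, Z=12, Na⁺: 10 e⁻, Z=11, O²⁻: 10 e⁻, Z=8, Se²⁻: 36 e⁻, Z=34, Te²⁻: 54 e⁻, Z=52. Al³⁺ < Mg²⁺ (isoelectronic, higher Z=13 is smaller); Mg²⁺ < Na⁺ (isoelectronic, higher Z=12 is smaller); Na⁺ < O²⁻ (isoelectronic, higher Z=11 is smaller); O²⁻ < Se²⁻ (same group, period 2 vs 4); Se²⁻ < Te²⁻ (same group, 1 shell fewer).
With Na⁺ included the full order is Al³⁺ < Mg²⁺ < Na⁺ < O²⁻ < Se²⁻ < Te²⁻, so it takes position 3.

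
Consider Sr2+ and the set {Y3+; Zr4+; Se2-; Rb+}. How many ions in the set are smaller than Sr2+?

2

Isoelectronic series (36 e⁻ each). Size is set by nuclear charge: more protons means a smaller ion. Zr4+ (Z=40), Y3+ (Z=39), Sr2+ (Z=38), Rb+ (Z=37), Se2- (Z=34).
Ordering all of them (including Sr2+) by radius gives Zr4+ < Y3+ < Sr2+ < Rb+ < Se2-. That's 2.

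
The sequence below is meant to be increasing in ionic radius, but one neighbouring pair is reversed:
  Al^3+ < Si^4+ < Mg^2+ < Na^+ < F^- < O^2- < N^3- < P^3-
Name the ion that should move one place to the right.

Check each adjacent pair. Al^3+ and Si^4+ are reversed: they are isoelectronic (10 e⁻) and Si has more protons than Al (14 vs 13), making Si^4+ smaller. No other neighbouring pair contradicts the periodic trends, so Al^3+ is the ion listed too early.

Al^3+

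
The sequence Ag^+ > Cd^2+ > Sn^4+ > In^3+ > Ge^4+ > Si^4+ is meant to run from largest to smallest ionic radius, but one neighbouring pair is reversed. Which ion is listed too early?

Sn^4+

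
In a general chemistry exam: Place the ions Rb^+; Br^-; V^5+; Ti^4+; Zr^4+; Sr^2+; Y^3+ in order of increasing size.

Electron counts and nuclear charges: V^5+: 18 e⁻, Z=23, Ti^4+: 18 e⁻, Z=22, Zr^4+: 36 e⁻, Z=40, Y^3+: 36 e⁻, Z=39, Sr^2+: 36 e⁻, Z=38, Rb^+: 36 e⁻, Z=37, Br^-: 36 e⁻, Z=35. V^5+ < Ti^4+ (both 18 e⁻, Z=23>22); Ti^4+ < Zr^4+ (same group, 1 shell fewer); Zr^4+ < Y^3+ (both 36 e⁻, Z=40>39); Y^3+ < Sr^2+ (isoelectronic, higher Z=39 is smaller); Sr^2+ < Rb^+ (both 36 e⁻, Z=38>37); Rb^+ < Br^- (isoelectronic, higher Z=37 is smaller).

V^5+ < Ti^4+ < Zr^4+ < Y^3+ < Sr^2+ < Rb^+ < Br^-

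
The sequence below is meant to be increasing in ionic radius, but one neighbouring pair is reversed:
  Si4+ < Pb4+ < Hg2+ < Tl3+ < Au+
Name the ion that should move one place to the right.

Hg2+

The pair Hg2+, Tl3+ is the wrong way round — they are isoelectronic (78 e⁻) and Tl has more protons than Hg (81 vs 80), making Tl3+ smaller. All other adjacent pairs agree with periodic trends, so Hg2+ is the misplaced ion.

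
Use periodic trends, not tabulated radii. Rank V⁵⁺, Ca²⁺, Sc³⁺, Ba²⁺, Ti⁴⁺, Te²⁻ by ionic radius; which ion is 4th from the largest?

Sc³⁺

V⁵⁺ has 18 e⁻ (Z=23), Ti⁴⁺ has 18 e⁻ (Z=22), Sc³⁺ has 18 e⁻ (Z=21), Ca²⁺ has 18 e⁻ (Z=20), Ba²⁺ has 54 e⁻ (Z=56), Te²⁻ has 54 e⁻ (Z=52). V⁵⁺ < Ti⁴⁺ (isoelectronic, higher Z=23 is smaller); Ti⁴⁺ < Sc³⁺ (both 18 e⁻, Z=22>21); Sc³⁺ < Ca²⁺ (both 18 e⁻, Z=21>20); Ca²⁺ < Ba²⁺ (same group, 2 shells fewer); Ba²⁺ < Te²⁻ (both 54 e⁻, Z=56>52).
Full ascending order: V⁵⁺ < Ti⁴⁺ < Sc³⁺ < Ca²⁺ < Ba²⁺ < Te²⁻. Counting from the largest, position 4 is Sc³⁺.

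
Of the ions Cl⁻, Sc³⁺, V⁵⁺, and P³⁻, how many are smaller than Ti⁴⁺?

1

Isoelectronic series (18 e⁻ each). Size is set by nuclear charge: more protons means a smaller ion. V⁵⁺ (Z=23), Ti⁴⁺ (Z=22), Sc³⁺ (Z=21), Cl⁻ (Z=17), P³⁻ (Z=15).
Relative to Ti⁴⁺, the ions that are smaller are V⁵⁺. Count: 1.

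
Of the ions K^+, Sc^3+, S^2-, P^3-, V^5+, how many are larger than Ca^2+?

3

Isoelectronic series (18 e⁻ each). Size is set by nuclear charge: more protons means a smaller ion. V^5+ (Z=23), Sc^3+ (Z=21), Ca^2+ (Z=20), K^+ (Z=19), S^2- (Z=16), P^3- (Z=15).
Relative to Ca^2+, the ions that are larger are K^+, S^2-, P^3-. That's 3.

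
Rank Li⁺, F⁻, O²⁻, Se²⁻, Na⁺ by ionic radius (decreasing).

Se²⁻ > O²⁻ > F⁻ > Na⁺ > Li⁺

Electron counts and nuclear charges: Li⁺ has 2 e⁻ (Z=3), Na⁺ has 10 e⁻ (Z=11), F⁻ has 10 e⁻ (Z=9), O²⁻ has 10 e⁻ (Z=8), Se²⁻ has 36 e⁻ (Z=34). Li⁺ < Na⁺ (same group, 1 shell fewer); Na⁺ < F⁻ (isoelectronic, higher Z=11 is smaller); F⁻ < O²⁻ (both 10 e⁻, Z=9>8); O²⁻ < Se²⁻ (same group, 2 shells fewer).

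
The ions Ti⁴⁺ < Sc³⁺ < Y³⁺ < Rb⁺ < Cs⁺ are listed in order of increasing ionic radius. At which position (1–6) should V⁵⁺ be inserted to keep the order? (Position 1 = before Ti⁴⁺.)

First list Z and electron count for each: V⁵⁺: 18 e⁻, Z=23, Ti⁴⁺: 18 e⁻, Z=22, Sc³⁺: 18 e⁻, Z=21, Y³⁺: 36 e⁻, Z=39, Rb⁺: 36 e⁻, Z=37, Cs⁺: 54 e⁻, Z=55. V⁵⁺ < Ti⁴⁺ (isoelectronic, higher Z=23 is smaller); Ti⁴⁺ < Sc³⁺ (both 18 e⁻, Z=22>21); Sc³⁺ < Y³⁺ (same group, period 4 vs 5); Y³⁺ < Rb⁺ (both 36 e⁻, Z=39>37); Rb⁺ < Cs⁺ (same group, period 5 vs 6).
The complete sequence is V⁵⁺ < Ti⁴⁺ < Sc³⁺ < Y³⁺ < Rb⁺ < Cs⁺. V⁵⁺ sits at position 1.

1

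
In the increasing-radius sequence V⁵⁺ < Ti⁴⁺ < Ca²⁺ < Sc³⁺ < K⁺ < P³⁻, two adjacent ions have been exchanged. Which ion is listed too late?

Sc³⁺

Scanning neighbour by neighbour, only Ca²⁺/Sc³⁺ violates a trend: both have 18 electrons but Z(Sc)=21 > Z(Ca)=20, so Sc³⁺ should be the smaller of the two. That makes Sc³⁺ the one sitting a position late relative to where it belongs.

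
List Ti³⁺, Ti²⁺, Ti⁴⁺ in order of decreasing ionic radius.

Ti²⁺ > Ti³⁺ > Ti⁴⁺

These are all Ti ions. Removing more electrons (higher positive charge) pulls the remaining electrons in closer, so Ti⁴⁺ is smallest and Ti²⁺ is largest.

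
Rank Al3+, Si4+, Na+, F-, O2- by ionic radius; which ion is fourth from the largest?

These species are isoelectronic with 10 electrons. The only difference is the number of protons: Si4+ (Z=14), Al3+ (Z=13), Na+ (Z=11), F- (Z=9), O2- (Z=8). The strongest nuclear pull (Si4+) gives the smallest ion.
Ordering: Si4+ < Al3+ < Na+ < F- < O2-. The fourth largest is Al3+.

Al3+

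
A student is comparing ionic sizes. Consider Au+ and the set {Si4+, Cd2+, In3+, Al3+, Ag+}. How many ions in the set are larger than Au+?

0

First list Z and electron count for each: Si4+ (Z=14, 10 e⁻), Al3+ (Z=13, 10 e⁻), In3+ (Z=49, 46 e⁻), Cd2+ (Z=48, 46 e⁻), Ag+ (Z=47, 46 e⁻), Au+ (Z=79, 78 e⁻). Si4+ < Al3+ (both 10 e⁻, Z=14>13); Al3+ < In3+ (same group, period 3 vs 5); In3+ < Cd2+ (isoelectronic, higher Z=49 is smaller); Cd2+ < Ag+ (both 46 e⁻, Z=48>47); Ag+ < Au+ (same group, 1 shell fewer).
Relative to Au+, the ions that are larger are none. So 0 are larger.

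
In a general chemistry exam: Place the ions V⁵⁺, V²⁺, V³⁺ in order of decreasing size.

V²⁺ > V³⁺ > V⁵⁺

For a single element, ionic radius drops as positive charge rises — V⁵⁺ < V²⁺.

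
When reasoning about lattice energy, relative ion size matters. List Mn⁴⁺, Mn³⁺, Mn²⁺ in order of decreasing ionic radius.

Mn²⁺ > Mn³⁺ > Mn⁴⁺

Same element, different charge: the more highly charged cation has fewer electrons and a greater effective nuclear charge per electron, making Mn⁴⁺ the smallest.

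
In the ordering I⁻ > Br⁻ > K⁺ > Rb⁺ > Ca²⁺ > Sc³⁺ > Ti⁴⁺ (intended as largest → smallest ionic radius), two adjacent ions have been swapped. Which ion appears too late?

Rb⁺

Check each adjacent pair. K⁺ and Rb⁺ are reversed: both in group 1 with the same charge; K⁺ (period 4) has the smaller radius. No other neighbouring pair contradicts the periodic trends, so Rb⁺ is the ion listed too late.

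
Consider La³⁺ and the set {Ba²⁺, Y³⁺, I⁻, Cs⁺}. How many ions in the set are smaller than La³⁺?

1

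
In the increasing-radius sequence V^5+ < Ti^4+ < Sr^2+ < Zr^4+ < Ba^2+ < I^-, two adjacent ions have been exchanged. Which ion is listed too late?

Zr^4+

The pair Sr^2+, Zr^4+ is the wrong way round — Zr^4+ and Sr^2+ share 36 electrons; the higher nuclear charge on Zr (Z=40) contracts it more, so Zr^4+ < Sr^2+. All other adjacent pairs agree with periodic trends, so Zr^4+ is the misplaced ion.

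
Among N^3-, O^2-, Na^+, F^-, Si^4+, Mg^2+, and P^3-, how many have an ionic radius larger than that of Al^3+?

Electron counts and nuclear charges: Si^4+: 10 e⁻, Z=14, Al^3+: 10 e⁻, Z=13, Mg^2+: 10 e⁻, Z=12, Na^+: 10 e⁻, Z=11, F^-: 10 e⁻, Z=9, O^2-: 10 e⁻, Z=8, N^3-: 10 e⁻, Z=7, P^3-: 18 e⁻, Z=15. Si^4+ < Al^3+ (isoelectronic, higher Z=14 is smaller); Al^3+ < Mg^2+ (isoelectronic, higher Z=13 is smaller); Mg^2+ < Na^+ (both 10 e⁻, Z=12>11); Na^+ < F^- (both 10 e⁻, Z=11>9); F^- < O^2- (both 10 e⁻, Z=9>8); O^2- < N^3- (both 10 e⁻, Z=8>7); N^3- < P^3- (same group, period 2 vs 3).
Ordering all of them (including Al^3+) by radius gives Si^4+ < Al^3+ < Mg^2+ < Na^+ < F^- < O^2- < N^3- < P^3-. That's 6.

6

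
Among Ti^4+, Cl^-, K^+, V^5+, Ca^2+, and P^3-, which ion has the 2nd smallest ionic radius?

Ti^4+

Each ion has 18 electrons. The ranking follows nuclear charge in reverse — greater Z gives a smaller radius. V^5+ (Z=23), Ti^4+ (Z=22), Ca^2+ (Z=20), K^+ (Z=19), Cl^- (Z=17), P^3- (Z=15).
Full ascending order: V^5+ < Ti^4+ < Ca^2+ < K^+ < Cl^- < P^3-. Counting from the smallest, position 2 is Ti^4+.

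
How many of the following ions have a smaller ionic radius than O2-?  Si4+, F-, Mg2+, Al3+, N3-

4

Each ion has 10 electrons. The ranking follows nuclear charge in reverse — greater Z gives a smaller radius. Si4+ (Z=14), Al3+ (Z=13), Mg2+ (Z=12), F- (Z=9), O2- (Z=8), N3- (Z=7).
Relative to O2-, the ions that are smaller are Si4+, Al3+, Mg2+, F-. That's 4.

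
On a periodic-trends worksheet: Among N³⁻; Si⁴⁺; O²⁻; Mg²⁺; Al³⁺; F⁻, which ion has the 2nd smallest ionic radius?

Al³⁺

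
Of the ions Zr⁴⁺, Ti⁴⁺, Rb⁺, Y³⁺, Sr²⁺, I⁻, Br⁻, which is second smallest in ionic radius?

First list Z and electron count for each: Ti⁴⁺ (Z=22, 18 e⁻), Zr⁴⁺ (Z=40, 36 e⁻), Y³⁺ (Z=39, 36 e⁻), Sr²⁺ (Z=38, 36 e⁻), Rb⁺ (Z=37, 36 e⁻), Br⁻ (Z=35, 36 e⁻), I⁻ (Z=53, 54 e⁻). Ti⁴⁺ < Zr⁴⁺ (same group, period 4 vs 5); Zr⁴⁺ < Y³⁺ (isoelectronic, higher Z=40 is smaller); Y³⁺ < Sr²⁺ (both 36 e⁻, Z=39>38); Sr²⁺ < Rb⁺ (isoelectronic, higher Z=38 is smaller); Rb⁺ < Br⁻ (both 36 e⁻, Z=37>35); Br⁻ < I⁻ (same group, period 4 vs 5).
Ordering: Ti⁴⁺ < Zr⁴⁺ < Y³⁺ < Sr²⁺ < Rb⁺ < Br⁻ < I⁻. The second smallest is Zr⁴⁺.

Zr⁴⁺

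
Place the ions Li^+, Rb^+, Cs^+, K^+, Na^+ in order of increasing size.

Li^+ < Na^+ < K^+ < Rb^+ < Cs^+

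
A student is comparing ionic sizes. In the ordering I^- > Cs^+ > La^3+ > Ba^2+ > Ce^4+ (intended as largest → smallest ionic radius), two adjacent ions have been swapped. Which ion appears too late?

Check each adjacent pair. La^3+ and Ba^2+ are reversed: both have 54 electrons but Z(La)=57 > Z(Ba)=56, so La^3+ should be the smaller of the two. No other neighbouring pair contradicts the periodic trends, so Ba^2+ is the ion listed too late.

Ba^2+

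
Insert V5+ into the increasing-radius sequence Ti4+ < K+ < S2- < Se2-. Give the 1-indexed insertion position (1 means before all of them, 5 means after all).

Tabulating Z and e⁻: V5+ (Z=23, 18 e⁻), Ti4+ (Z=22, 18 e⁻), K+ (Z=19, 18 e⁻), S2- (Z=16, 18 e⁻), Se2- (Z=34, 36 e⁻). V5+ < Ti4+ (isoelectronic, higher Z=23 is smaller); Ti4+ < K+ (both 18 e⁻, Z=22>19); K+ < S2- (isoelectronic, higher Z=19 is smaller); S2- < Se2- (same group, 1 shell fewer).
With V5+ included the full order is V5+ < Ti4+ < K+ < S2- < Se2-, so it takes position 1.

1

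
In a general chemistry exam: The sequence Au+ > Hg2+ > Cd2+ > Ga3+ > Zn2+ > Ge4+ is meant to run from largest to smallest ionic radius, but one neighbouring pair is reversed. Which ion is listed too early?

Ga3+

Check each adjacent pair. Ga3+ and Zn2+ are reversed: both have 28 electrons but Z(Ga)=31 > Z(Zn)=30, so Ga3+ should be the smaller of the two. No other neighbouring pair contradicts the periodic trends, so Ga3+ is the ion listed too early.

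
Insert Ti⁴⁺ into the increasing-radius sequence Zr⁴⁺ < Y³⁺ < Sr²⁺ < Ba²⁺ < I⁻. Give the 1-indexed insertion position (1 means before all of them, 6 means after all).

Tabulating Z and e⁻: Ti⁴⁺ has 18 e⁻ (Z=22), Zr⁴⁺ has 36 e⁻ (Z=40), Y³⁺ has 36 e⁻ (Z=39), Sr²⁺ has 36 e⁻ (Z=38), Ba²⁺ has 54 e⁻ (Z=56), I⁻ has 54 e⁻ (Z=53). Ti⁴⁺ < Zr⁴⁺ (same group, 1 shell fewer); Zr⁴⁺ < Y³⁺ (isoelectronic, higher Z=40 is smaller); Y³⁺ < Sr²⁺ (isoelectronic, higher Z=39 is smaller); Sr²⁺ < Ba²⁺ (same group, 1 shell fewer); Ba²⁺ < I⁻ (isoelectronic, higher Z=56 is smaller).
The complete sequence is Ti⁴⁺ < Zr⁴⁺ < Y³⁺ < Sr²⁺ < Ba²⁺ < I⁻. Ti⁴⁺ sits at position 1.

1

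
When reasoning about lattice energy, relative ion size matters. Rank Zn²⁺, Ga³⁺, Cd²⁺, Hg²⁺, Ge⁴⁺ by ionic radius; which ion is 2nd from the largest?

Tabulating Z and e⁻: Ge⁴⁺ (Z=32, 28 e⁻), Ga³⁺ (Z=31, 28 e⁻), Zn²⁺ (Z=30, 28 e⁻), Cd²⁺ (Z=48, 46 e⁻), Hg²⁺ (Z=80, 78 e⁻). Ge⁴⁺ < Ga³⁺ (isoelectronic, higher Z=32 is smaller); Ga³⁺ < Zn²⁺ (isoelectronic, higher Z=31 is smaller); Zn²⁺ < Cd²⁺ (same group, 1 shell fewer); Cd²⁺ < Hg²⁺ (same group, 1 shell fewer).
Full ascending order: Ge⁴⁺ < Ga³⁺ < Zn²⁺ < Cd²⁺ < Hg²⁺. Counting from the largest, position 2 is Cd²⁺.

Cd²⁺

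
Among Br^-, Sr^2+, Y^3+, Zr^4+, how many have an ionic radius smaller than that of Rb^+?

3

All of these have 36 electrons (isoelectronic). With the same electron cloud, the ion with the most protons pulls it in tightest. Nuclear charges: Zr^4+ (Z=40), Y^3+ (Z=39), Sr^2+ (Z=38), Rb^+ (Z=37), Br^- (Z=35). Highest Z is smallest.
Placing each against Rb^+: smaller — Zr^4+, Y^3+, Sr^2+; larger — Br^-. Count: 3.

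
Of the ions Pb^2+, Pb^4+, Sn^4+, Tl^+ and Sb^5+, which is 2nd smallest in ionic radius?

Sn^4+

First list Z and electron count for each: Sb^5+: 46 e⁻, Z=51, Sn^4+: 46 e⁻, Z=50, Pb^4+: 78 e⁻, Z=82, Pb^2+: 80 e⁻, Z=82, Tl^+: 80 e⁻, Z=81. Sb^5+ < Sn^4+ (isoelectronic, higher Z=51 is smaller); Sn^4+ < Pb^4+ (same group, 1 shell fewer); Pb^4+ < Pb^2+ (higher charge on the same element); Pb^2+ < Tl^+ (isoelectronic, higher Z=82 is smaller).
That gives Sb^5+ < Sn^4+ < Pb^4+ < Pb^2+ < Tl^+. From the smallest end, number 2 is Sn^4+.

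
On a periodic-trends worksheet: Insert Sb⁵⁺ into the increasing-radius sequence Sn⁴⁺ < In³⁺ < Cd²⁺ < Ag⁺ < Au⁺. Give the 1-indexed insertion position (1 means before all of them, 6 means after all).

1

Sb⁵⁺ has 46 e⁻ (Z=51), Sn⁴⁺ has 46 e⁻ (Z=50), In³⁺ has 46 e⁻ (Z=49), Cd²⁺ has 46 e⁻ (Z=48), Ag⁺ has 46 e⁻ (Z=47), Au⁺ has 78 e⁻ (Z=79). Sb⁵⁺ < Sn⁴⁺ (isoelectronic, higher Z=51 is smaller); Sn⁴⁺ < In³⁺ (isoelectronic, higher Z=50 is smaller); In³⁺ < Cd²⁺ (isoelectronic, higher Z=49 is smaller); Cd²⁺ < Ag⁺ (both 46 e⁻, Z=48>47); Ag⁺ < Au⁺ (same group, period 5 vs 6).
Merged order: Sb⁵⁺ < Sn⁴⁺ < In³⁺ < Cd²⁺ < Ag⁺ < Au⁺ — Sb⁵⁺ is number 1.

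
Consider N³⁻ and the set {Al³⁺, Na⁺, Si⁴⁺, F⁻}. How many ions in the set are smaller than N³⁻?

Isoelectronic series (10 e⁻ each). Size is set by nuclear charge: more protons means a smaller ion. Si⁴⁺ (Z=14), Al³⁺ (Z=13), Na⁺ (Z=11), F⁻ (Z=9), N³⁻ (Z=7).
Ordering all of them (including N³⁻) by radius gives Si⁴⁺ < Al³⁺ < Na⁺ < F⁻ < N³⁻. Count: 4.

4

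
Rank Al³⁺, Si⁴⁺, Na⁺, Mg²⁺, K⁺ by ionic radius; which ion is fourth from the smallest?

Na⁺

Si⁴⁺ (Z=14, 10 e⁻), Al³⁺ (Z=13, 10 e⁻), Mg²⁺ (Z=12, 10 e⁻), Na⁺ (Z=11, 10 e⁻), K⁺ (Z=19, 18 e⁻). Si⁴⁺ < Al³⁺ (both 10 e⁻, Z=14>13); Al³⁺ < Mg²⁺ (isoelectronic, higher Z=13 is smaller); Mg²⁺ < Na⁺ (both 10 e⁻, Z=12>11); Na⁺ < K⁺ (same group, period 3 vs 4).
That gives Si⁴⁺ < Al³⁺ < Mg²⁺ < Na⁺ < K⁺. From the smallest end, number 4 is Na⁺.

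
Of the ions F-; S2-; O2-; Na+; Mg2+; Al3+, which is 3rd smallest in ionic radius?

Na+

Al3+ has 10 e⁻ (Z=13), Mg2+ has 10 e⁻ (Z=12), Na+ has 10 e⁻ (Z=11), F- has 10 e⁻ (Z=9), O2- has 10 e⁻ (Z=8), S2- has 18 e⁻ (Z=16). Al3+ < Mg2+ (isoelectronic, higher Z=13 is smaller); Mg2+ < Na+ (both 10 e⁻, Z=12>11); Na+ < F- (both 10 e⁻, Z=11>9); F- < O2- (isoelectronic, higher Z=9 is smaller); O2- < S2- (same group, 1 shell fewer).
So the order is Al3+ < Mg2+ < Na+ < F- < O2- < S2-; the 3rd-smallest ion is Na+.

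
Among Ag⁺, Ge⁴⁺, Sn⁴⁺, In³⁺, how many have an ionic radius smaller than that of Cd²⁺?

3

First list Z and electron count for each: Ge⁴⁺ (Z=32, 28 e⁻), Sn⁴⁺ (Z=50, 46 e⁻), In³⁺ (Z=49, 46 e⁻), Cd²⁺ (Z=48, 46 e⁻), Ag⁺ (Z=47, 46 e⁻). Ge⁴⁺ < Sn⁴⁺ (same group, period 4 vs 5); Sn⁴⁺ < In³⁺ (both 46 e⁻, Z=50>49); In³⁺ < Cd²⁺ (isoelectronic, higher Z=49 is smaller); Cd²⁺ < Ag⁺ (isoelectronic, higher Z=48 is smaller).
Ordering all of them (including Cd²⁺) by radius gives Ge⁴⁺ < Sn⁴⁺ < In³⁺ < Cd²⁺ < Ag⁺. So 3 are smaller.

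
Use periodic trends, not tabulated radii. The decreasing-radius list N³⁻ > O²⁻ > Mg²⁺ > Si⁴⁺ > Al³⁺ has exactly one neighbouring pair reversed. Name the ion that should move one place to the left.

Al³⁺

Compare adjacent ions: Si⁴⁺ and Al³⁺ share 10 electrons; the higher nuclear charge on Si (Z=14) contracts it more, so Si⁴⁺ < Al³⁺ — yet in this decreasing list Si⁴⁺ sits before Al³⁺. Nothing else is reversed, so Al³⁺ should move one place to the left.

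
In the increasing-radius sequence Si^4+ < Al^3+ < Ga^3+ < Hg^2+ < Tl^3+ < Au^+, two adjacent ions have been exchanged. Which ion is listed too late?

Tl^3+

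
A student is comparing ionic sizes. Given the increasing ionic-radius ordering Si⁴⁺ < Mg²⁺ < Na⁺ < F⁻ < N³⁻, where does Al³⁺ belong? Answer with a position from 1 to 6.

These species are isoelectronic with 10 electrons. The only difference is the number of protons: Si⁴⁺ (Z=14), Al³⁺ (Z=13), Mg²⁺ (Z=12), Na⁺ (Z=11), F⁻ (Z=9), N³⁻ (Z=7). The strongest nuclear pull (Si⁴⁺) gives the smallest ion.
Merged order: Si⁴⁺ < Al³⁺ < Mg²⁺ < Na⁺ < F⁻ < N³⁻ — Al³⁺ is number 2.

2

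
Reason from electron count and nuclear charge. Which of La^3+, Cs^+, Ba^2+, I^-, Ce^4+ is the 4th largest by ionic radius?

These species are isoelectronic with 54 electrons. The only difference is the number of protons: Ce^4+ (Z=58), La^3+ (Z=57), Ba^2+ (Z=56), Cs^+ (Z=55), I^- (Z=53). The strongest nuclear pull (Ce^4+) gives the smallest ion.
That gives Ce^4+ < La^3+ < Ba^2+ < Cs^+ < I^-. From the largest end, number 4 is La^3+.

La^3+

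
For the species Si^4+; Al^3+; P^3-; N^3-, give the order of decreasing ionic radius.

First list Z and electron count for each: Si^4+ (Z=14, 10 e⁻), Al^3+ (Z=13, 10 e⁻), N^3- (Z=7, 10 e⁻), P^3- (Z=15, 18 e⁻). Si^4+ < Al^3+ (isoelectronic, higher Z=14 is smaller); Al^3+ < N^3- (both 10 e⁻, Z=13>7); N^3- < P^3- (same group, period 2 vs 3).

P^3- > N^3- > Al^3+ > Si^4+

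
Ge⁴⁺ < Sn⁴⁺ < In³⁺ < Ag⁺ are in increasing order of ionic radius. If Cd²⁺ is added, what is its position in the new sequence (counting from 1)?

4

Tabulating Z and e⁻: Ge⁴⁺ (Z=32, 28 e⁻), Sn⁴⁺ (Z=50, 46 e⁻), In³⁺ (Z=49, 46 e⁻), Cd²⁺ (Z=48, 46 e⁻), Ag⁺ (Z=47, 46 e⁻). Ge⁴⁺ < Sn⁴⁺ (same group, 1 shell fewer); Sn⁴⁺ < In³⁺ (isoelectronic, higher Z=50 is smaller); In³⁺ < Cd²⁺ (both 46 e⁻, Z=49>48); Cd²⁺ < Ag⁺ (both 46 e⁻, Z=48>47).
Merged order: Ge⁴⁺ < Sn⁴⁺ < In³⁺ < Cd²⁺ < Ag⁺ — Cd²⁺ is number 4.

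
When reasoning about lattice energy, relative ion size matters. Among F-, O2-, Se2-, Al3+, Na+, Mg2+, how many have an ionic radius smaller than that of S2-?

Tabulating Z and e⁻: Al3+: 10 e⁻, Z=13, Mg2+: 10 e⁻, Z=12, Na+: 10 e⁻, Z=11, F-: 10 e⁻, Z=9, O2-: 10 e⁻, Z=8, S2-: 18 e⁻, Z=16, Se2-: 36 e⁻, Z=34. Al3+ < Mg2+ (isoelectronic, higher Z=13 is smaller); Mg2+ < Na+ (isoelectronic, higher Z=12 is smaller); Na+ < F- (both 10 e⁻, Z=11>9); F- < O2- (both 10 e⁻, Z=9>8); O2- < S2- (same group, 1 shell fewer); S2- < Se2- (same group, period 3 vs 4).
Relative to S2-, the ions that are smaller are Al3+, Mg2+, Na+, F-, O2-. That's 5.

5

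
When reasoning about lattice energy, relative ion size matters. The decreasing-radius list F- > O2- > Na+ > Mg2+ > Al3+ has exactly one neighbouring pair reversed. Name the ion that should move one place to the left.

O2-

Check each adjacent pair. F- and O2- are reversed: they are isoelectronic (10 e⁻) and F has more protons than O (9 vs 8), making F- smaller. No other neighbouring pair contradicts the periodic trends, so O2- is the ion listed too late.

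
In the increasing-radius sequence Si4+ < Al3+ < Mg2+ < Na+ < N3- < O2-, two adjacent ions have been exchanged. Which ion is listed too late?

O2-

Check each adjacent pair. N3- and O2- are reversed: they are isoelectronic (10 e⁻) and O has more protons than N (8 vs 7), making O2- smaller. No other neighbouring pair contradicts the periodic trends, so O2- is the ion listed too late.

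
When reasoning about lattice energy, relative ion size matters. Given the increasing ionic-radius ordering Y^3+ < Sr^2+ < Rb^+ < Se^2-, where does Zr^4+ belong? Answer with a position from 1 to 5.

1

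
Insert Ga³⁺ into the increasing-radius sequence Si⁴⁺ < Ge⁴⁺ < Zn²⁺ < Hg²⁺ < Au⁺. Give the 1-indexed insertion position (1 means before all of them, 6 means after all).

3

First list Z and electron count for each: Si⁴⁺ has 10 e⁻ (Z=14), Ge⁴⁺ has 28 e⁻ (Z=32), Ga³⁺ has 28 e⁻ (Z=31), Zn²⁺ has 28 e⁻ (Z=30), Hg²⁺ has 78 e⁻ (Z=80), Au⁺ has 78 e⁻ (Z=79). Si⁴⁺ < Ge⁴⁺ (same group, 1 shell fewer); Ge⁴⁺ < Ga³⁺ (isoelectronic, higher Z=32 is smaller); Ga³⁺ < Zn²⁺ (isoelectronic, higher Z=31 is smaller); Zn²⁺ < Hg²⁺ (same group, period 4 vs 6); Hg²⁺ < Au⁺ (isoelectronic, higher Z=80 is smaller).
The complete sequence is Si⁴⁺ < Ge⁴⁺ < Ga³⁺ < Zn²⁺ < Hg²⁺ < Au⁺. Ga³⁺ sits at position 3.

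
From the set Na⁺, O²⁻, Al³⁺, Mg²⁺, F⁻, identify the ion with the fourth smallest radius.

F⁻

All of these have 10 electrons (isoelectronic). With the same electron cloud, the ion with the most protons pulls it in tightest. Nuclear charges: Al³⁺ (Z=13), Mg²⁺ (Z=12), Na⁺ (Z=11), F⁻ (Z=9), O²⁻ (Z=8). Highest Z is smallest.
Ordering: Al³⁺ < Mg²⁺ < Na⁺ < F⁻ < O²⁻. The fourth smallest is F⁻.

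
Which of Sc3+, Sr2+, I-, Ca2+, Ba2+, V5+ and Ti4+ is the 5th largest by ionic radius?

Sc3+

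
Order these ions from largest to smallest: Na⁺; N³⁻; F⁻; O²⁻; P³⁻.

Tabulating Z and e⁻: Na⁺: 10 e⁻, Z=11, F⁻: 10 e⁻, Z=9, O²⁻: 10 e⁻, Z=8, N³⁻: 10 e⁻, Z=7, P³⁻: 18 e⁻, Z=15. Na⁺ < F⁻ (isoelectronic, higher Z=11 is smaller); F⁻ < O²⁻ (both 10 e⁻, Z=9>8); O²⁻ < N³⁻ (isoelectronic, higher Z=8 is smaller); N³⁻ < P³⁻ (same group, period 2 vs 3).

P³⁻ > N³⁻ > O²⁻ > F⁻ > Na⁺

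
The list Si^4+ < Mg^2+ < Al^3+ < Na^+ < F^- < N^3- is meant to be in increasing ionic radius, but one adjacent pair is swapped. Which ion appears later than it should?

The pair Mg^2+, Al^3+ is the wrong way round — both have 10 electrons but Z(Al)=13 > Z(Mg)=12, so Al^3+ should be the smaller of the two. All other adjacent pairs agree with periodic trends, so Al^3+ is the misplaced ion.

Al^3+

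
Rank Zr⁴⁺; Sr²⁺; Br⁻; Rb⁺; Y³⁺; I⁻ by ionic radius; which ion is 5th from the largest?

Zr⁴⁺: 36 e⁻, Z=40, Y³⁺: 36 e⁻, Z=39, Sr²⁺: 36 e⁻, Z=38, Rb⁺: 36 e⁻, Z=37, Br⁻: 36 e⁻, Z=35, I⁻: 54 e⁻, Z=53. Zr⁴⁺ < Y³⁺ (both 36 e⁻, Z=40>39); Y³⁺ < Sr²⁺ (both 36 e⁻, Z=39>38); Sr²⁺ < Rb⁺ (both 36 e⁻, Z=38>37); Rb⁺ < Br⁻ (isoelectronic, higher Z=37 is smaller); Br⁻ < I⁻ (same group, period 4 vs 5).
That gives Zr⁴⁺ < Y³⁺ < Sr²⁺ < Rb⁺ < Br⁻ < I⁻. From the largest end, number 5 is Y³⁺.

Y³⁺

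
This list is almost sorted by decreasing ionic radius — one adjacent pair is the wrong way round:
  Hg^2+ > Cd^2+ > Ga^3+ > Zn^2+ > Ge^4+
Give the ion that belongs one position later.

Ga^3+

Check each adjacent pair. Ga^3+ and Zn^2+ are reversed: they are isoelectronic (28 e⁻) and Ga has more protons than Zn (31 vs 30), making Ga^3+ smaller. No other neighbouring pair contradicts the periodic trends, so Ga^3+ is the ion listed too early.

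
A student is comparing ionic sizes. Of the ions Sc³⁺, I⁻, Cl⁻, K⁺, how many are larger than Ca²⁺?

3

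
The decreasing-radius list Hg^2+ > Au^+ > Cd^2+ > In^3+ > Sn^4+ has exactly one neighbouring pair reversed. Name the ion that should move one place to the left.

Au^+

The pair Hg^2+, Au^+ is the wrong way round — both have 78 electrons but Z(Hg)=80 > Z(Au)=79, so Hg^2+ should be the smaller of the two. All other adjacent pairs agree with periodic trends, so Au^+ is the misplaced ion.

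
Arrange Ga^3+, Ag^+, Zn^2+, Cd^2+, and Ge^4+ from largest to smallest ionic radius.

Electron counts and nuclear charges: Ge^4+: 28 e⁻, Z=32, Ga^3+: 28 e⁻, Z=31, Zn^2+: 28 e⁻, Z=30, Cd^2+: 46 e⁻, Z=48, Ag^+: 46 e⁻, Z=47. Ge^4+ < Ga^3+ (both 28 e⁻, Z=32>31); Ga^3+ < Zn^2+ (isoelectronic, higher Z=31 is smaller); Zn^2+ < Cd^2+ (same group, period 4 vs 5); Cd^2+ < Ag^+ (isoelectronic, higher Z=48 is smaller).

Ag^+ > Cd^2+ > Zn^2+ > Ga^3+ > Ge^4+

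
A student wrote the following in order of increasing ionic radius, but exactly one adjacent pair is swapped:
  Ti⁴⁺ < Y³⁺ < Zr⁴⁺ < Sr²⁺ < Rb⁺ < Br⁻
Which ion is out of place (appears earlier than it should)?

Y³⁺

The pair Y³⁺, Zr⁴⁺ is the wrong way round — both have 36 electrons but Z(Zr)=40 > Z(Y)=39, so Zr⁴⁺ should be the smaller of the two. All other adjacent pairs agree with periodic trends, so Y³⁺ is the misplaced ion.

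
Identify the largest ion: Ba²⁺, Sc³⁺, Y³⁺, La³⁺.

Electron counts and nuclear charges: Sc³⁺ (Z=21, 18 e⁻), Y³⁺ (Z=39, 36 e⁻), La³⁺ (Z=57, 54 e⁻), Ba²⁺ (Z=56, 54 e⁻). Sc³⁺ < Y³⁺ (same group, period 4 vs 5); Y³⁺ < La³⁺ (same group, period 5 vs 6); La³⁺ < Ba²⁺ (both 54 e⁻, Z=57>56).

Ba²⁺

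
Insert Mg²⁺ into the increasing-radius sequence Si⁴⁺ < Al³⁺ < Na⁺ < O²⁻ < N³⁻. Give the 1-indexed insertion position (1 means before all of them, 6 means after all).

These species are isoelectronic with 10 electrons. The only difference is the number of protons: Si⁴⁺ (Z=14), Al³⁺ (Z=13), Mg²⁺ (Z=12), Na⁺ (Z=11), O²⁻ (Z=8), N³⁻ (Z=7). The strongest nuclear pull (Si⁴⁺) gives the smallest ion.
The complete sequence is Si⁴⁺ < Al³⁺ < Mg²⁺ < Na⁺ < O²⁻ < N³⁻. Mg²⁺ sits at position 3.

3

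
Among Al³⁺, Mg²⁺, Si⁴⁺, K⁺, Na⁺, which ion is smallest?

Tabulating Z and e⁻: Si⁴⁺ has 10 e⁻ (Z=14), Al³⁺ has 10 e⁻ (Z=13), Mg²⁺ has 10 e⁻ (Z=12), Na⁺ has 10 e⁻ (Z=11), K⁺ has 18 e⁻ (Z=19). Si⁴⁺ < Al³⁺ (isoelectronic, higher Z=14 is smaller); Al³⁺ < Mg²⁺ (both 10 e⁻, Z=13>12); Mg²⁺ < Na⁺ (both 10 e⁻, Z=12>11); Na⁺ < K⁺ (same group, period 3 vs 4).

Si⁴⁺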